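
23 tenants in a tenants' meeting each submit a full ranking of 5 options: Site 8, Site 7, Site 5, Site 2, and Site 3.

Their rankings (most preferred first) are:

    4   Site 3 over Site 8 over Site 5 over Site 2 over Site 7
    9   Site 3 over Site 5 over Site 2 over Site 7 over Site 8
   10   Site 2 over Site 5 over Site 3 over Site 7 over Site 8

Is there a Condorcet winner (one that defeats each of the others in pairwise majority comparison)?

Head-to-head results (23 voters total):
Site 8 vs Site 7: Site 7 wins 19–4.
Site 8 vs Site 5: Site 5 wins 19–4.
Site 8 vs Site 2: Site 2 wins 19–4.
Site 8 vs Site 3: Site 3 wins 23–0.
Site 7 vs Site 5: Site 5 wins 23–0.
Site 7 vs Site 2: Site 2 wins 23–0.
Site 7 vs Site 3: Site 3 wins 23–0.
Site 5 vs Site 2: Site 5 wins 13–10.
Site 5 vs Site 3: Site 3 wins 13–10.
Site 2 vs Site 3: Site 3 wins 13–10.
Site 3 beats each rival — Site 8 (23–0), Site 7 (23–0), Site 5 (13–10), Site 2 (13–10) — so Site 3 is the Condorcet winner.

Yes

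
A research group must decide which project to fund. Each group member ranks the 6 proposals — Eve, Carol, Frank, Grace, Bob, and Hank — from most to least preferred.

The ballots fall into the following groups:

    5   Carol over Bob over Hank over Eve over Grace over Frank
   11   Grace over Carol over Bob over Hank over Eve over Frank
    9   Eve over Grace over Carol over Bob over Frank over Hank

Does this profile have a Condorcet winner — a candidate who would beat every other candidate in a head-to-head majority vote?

Head-to-head results (25 voters total):
Eve vs Carol: Carol wins 16–9.
Eve vs Frank: Eve wins 25–0.
Eve vs Grace: Eve wins 14–11.
Eve vs Bob: Bob wins 16–9.
Eve vs Hank: Hank wins 16–9.
Carol vs Frank: Carol wins 25–0.
Carol vs Grace: Grace wins 20–5.
Carol vs Bob: Carol wins 25–0.
Carol vs Hank: Carol wins 25–0.
Frank vs Grace: Grace wins 25–0.
Frank vs Bob: Bob wins 25–0.
Frank vs Hank: Hank wins 16–9.
Grace vs Bob: Grace wins 20–5.
Grace vs Hank: Grace wins 20–5.
Bob vs Hank: Bob wins 25–0.
No candidate beats all others: Eve beats Grace beats Carol beats Eve, a majority cycle.

No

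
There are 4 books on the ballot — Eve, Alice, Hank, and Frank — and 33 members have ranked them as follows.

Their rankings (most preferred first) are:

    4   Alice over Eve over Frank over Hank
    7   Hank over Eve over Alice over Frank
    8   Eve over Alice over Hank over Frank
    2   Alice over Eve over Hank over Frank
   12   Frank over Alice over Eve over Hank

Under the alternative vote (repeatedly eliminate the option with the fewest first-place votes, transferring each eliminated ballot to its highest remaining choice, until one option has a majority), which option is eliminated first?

Alice

Round 1: Frank 12, Eve 8, Hank 7, Alice 6. Alice has the fewest and is eliminated.
Round 2: Eve 14, Frank 12, Hank 7. Hank has the fewest and is eliminated.
Round 3: Eve 21, Frank 12. Eve has a majority.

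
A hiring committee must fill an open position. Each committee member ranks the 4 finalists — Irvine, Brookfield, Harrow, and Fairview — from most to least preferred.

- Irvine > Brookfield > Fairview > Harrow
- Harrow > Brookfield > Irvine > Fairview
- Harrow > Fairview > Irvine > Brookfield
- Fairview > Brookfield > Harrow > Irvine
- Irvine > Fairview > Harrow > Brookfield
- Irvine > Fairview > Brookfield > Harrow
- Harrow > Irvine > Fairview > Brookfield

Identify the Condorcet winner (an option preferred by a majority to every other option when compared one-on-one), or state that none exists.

None — there is no Condorcet winner

Head-to-head results (7 voters total):
Irvine vs Brookfield: Irvine wins 5–2.
Irvine vs Harrow: Harrow wins 4–3.
Irvine vs Fairview: Irvine wins 5–2.
Brookfield vs Harrow: Harrow wins 4–3.
Brookfield vs Fairview: Fairview wins 5–2.
Harrow vs Fairview: Fairview wins 4–3.
No candidate beats all others: Irvine beats Fairview beats Harrow beats Irvine, a majority cycle.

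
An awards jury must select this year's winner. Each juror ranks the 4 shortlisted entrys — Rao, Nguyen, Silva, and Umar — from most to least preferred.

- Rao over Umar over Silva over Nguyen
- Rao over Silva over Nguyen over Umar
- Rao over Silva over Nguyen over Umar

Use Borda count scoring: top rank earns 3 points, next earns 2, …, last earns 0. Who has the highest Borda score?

Rao

Borda scores:
  Rao: 3 + 3 + 3 = 9
  Nguyen: 0 + 1 + 1 = 2
  Silva: 1 + 2 + 2 = 5
  Umar: 2 + 0 + 0 = 2
Rao has the highest total.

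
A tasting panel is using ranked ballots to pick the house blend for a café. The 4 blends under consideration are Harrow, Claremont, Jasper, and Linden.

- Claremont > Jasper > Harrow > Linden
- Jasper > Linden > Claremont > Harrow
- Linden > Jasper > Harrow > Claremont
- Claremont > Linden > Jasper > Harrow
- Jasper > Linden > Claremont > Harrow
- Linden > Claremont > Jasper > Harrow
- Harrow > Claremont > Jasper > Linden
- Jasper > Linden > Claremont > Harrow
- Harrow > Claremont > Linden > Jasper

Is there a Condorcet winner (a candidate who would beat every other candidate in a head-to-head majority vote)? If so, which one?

Head-to-head results (9 voters total):
Harrow vs Claremont: Claremont wins 6–3.
Harrow vs Jasper: Jasper wins 7–2.
Harrow vs Linden: Linden wins 6–3.
Claremont vs Jasper: Claremont wins 5–4.
Claremont vs Linden: Linden wins 5–4.
Jasper vs Linden: Jasper wins 5–4.
No candidate beats all others: Claremont beats Jasper beats Linden beats Claremont, a majority cycle.

There is no Condorcet winner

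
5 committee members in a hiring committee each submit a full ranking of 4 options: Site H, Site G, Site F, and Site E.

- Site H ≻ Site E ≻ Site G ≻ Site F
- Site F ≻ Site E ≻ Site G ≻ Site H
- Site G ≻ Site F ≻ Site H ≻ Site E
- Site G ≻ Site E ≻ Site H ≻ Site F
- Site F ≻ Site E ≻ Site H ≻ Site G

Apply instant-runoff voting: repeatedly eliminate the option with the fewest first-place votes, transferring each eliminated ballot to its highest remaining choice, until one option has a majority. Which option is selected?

Site G

Round 1: Site G 2, Site F 2, Site H 1, Site E 0. Site E has the fewest and is eliminated.
Round 2: Site G 2, Site F 2, Site H 1. Site H has the fewest and is eliminated.
Round 3: Site G 3, Site F 2. Site G has a majority.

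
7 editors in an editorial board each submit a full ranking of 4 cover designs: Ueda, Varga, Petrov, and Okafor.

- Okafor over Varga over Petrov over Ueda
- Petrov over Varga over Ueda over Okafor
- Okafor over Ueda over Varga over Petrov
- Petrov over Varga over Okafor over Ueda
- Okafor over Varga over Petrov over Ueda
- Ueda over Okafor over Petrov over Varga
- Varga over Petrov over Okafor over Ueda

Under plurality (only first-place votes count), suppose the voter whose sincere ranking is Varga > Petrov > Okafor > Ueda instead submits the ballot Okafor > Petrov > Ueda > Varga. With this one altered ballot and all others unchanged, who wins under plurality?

Okafor

First-place totals with the altered ballot: Ueda 1, Varga 0, Petrov 2, Okafor 4.
The winner is unchanged: still Okafor.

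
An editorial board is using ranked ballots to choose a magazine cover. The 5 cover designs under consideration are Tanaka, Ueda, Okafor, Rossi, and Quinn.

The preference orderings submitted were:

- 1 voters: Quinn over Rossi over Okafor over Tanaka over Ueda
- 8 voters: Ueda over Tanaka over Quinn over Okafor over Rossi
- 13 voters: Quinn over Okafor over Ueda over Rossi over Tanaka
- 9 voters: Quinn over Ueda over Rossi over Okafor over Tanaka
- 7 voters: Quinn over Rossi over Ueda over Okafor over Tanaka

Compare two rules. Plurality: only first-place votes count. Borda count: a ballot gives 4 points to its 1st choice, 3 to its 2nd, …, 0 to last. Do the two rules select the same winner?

Plurality first-place counts: Tanaka 0, Ueda 8, Okafor 0, Rossi 0, Quinn 30 → Quinn.
Borda totals: Tanaka 25, Ueda 99, Okafor 65, Rossi 55, Quinn 136 → Quinn.
The two rules agree on Quinn.

Yes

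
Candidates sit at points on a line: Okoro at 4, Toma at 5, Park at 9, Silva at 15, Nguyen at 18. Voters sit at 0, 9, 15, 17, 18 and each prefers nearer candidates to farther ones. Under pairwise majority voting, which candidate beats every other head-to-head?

With single-peaked preferences on a line, the Condorcet winner is the candidate closest to the median voter.
The median voter (position 15) is closest to Silva at 15.
Check: Silva vs Park — voters closer to Silva: 3 of 5.

Silva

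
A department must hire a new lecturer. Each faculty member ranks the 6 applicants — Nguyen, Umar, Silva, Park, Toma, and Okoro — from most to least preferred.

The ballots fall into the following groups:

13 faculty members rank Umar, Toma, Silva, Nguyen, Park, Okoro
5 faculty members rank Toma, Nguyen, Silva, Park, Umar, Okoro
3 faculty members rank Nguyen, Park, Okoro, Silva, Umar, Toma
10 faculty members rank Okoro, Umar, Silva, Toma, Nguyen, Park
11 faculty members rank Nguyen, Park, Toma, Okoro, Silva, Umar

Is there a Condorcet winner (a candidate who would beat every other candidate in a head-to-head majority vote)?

Head-to-head results (42 voters total):
Nguyen vs Umar: Umar wins 23–19.
Nguyen vs Silva: Silva wins 23–19.
Nguyen vs Park: Nguyen wins 42–0.
Nguyen vs Toma: Toma wins 28–14.
Nguyen vs Okoro: Nguyen wins 32–10.
Umar vs Silva: Umar wins 23–19.
Umar vs Park: Umar wins 23–19.
Umar vs Toma: Umar wins 26–16.
Umar vs Okoro: Okoro wins 24–18.
Silva vs Park: Silva wins 28–14.
Silva vs Toma: Toma wins 29–13.
Silva vs Okoro: Okoro wins 24–18.
Park vs Toma: Toma wins 28–14.
Park vs Okoro: Park wins 32–10.
Toma vs Okoro: Toma wins 29–13.
No candidate beats all others: Nguyen beats Okoro beats Umar beats Nguyen, a majority cycle.

No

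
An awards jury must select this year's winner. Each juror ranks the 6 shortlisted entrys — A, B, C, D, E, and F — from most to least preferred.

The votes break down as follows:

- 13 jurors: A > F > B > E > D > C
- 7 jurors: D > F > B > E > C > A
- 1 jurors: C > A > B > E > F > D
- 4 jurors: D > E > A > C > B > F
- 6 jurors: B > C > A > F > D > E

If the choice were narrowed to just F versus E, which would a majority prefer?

Ballots ranking F above E: 13+7+6 = 26.
Ballots ranking E above F: 1+4 = 5.
F wins the head-to-head, 26–5.

F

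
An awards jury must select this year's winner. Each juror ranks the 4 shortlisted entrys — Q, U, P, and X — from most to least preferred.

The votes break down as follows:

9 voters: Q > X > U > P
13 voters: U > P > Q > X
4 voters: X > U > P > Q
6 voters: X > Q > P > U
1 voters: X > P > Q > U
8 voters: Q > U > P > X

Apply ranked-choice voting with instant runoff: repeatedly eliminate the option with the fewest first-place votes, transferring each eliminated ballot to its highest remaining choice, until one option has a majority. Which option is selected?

Q

Round 1: Q 17, U 13, X 11, P 0. P has the fewest and is eliminated.
Round 2: Q 17, U 13, X 11. X has the fewest and is eliminated.
Round 3: Q 24, U 17. Q has a majority.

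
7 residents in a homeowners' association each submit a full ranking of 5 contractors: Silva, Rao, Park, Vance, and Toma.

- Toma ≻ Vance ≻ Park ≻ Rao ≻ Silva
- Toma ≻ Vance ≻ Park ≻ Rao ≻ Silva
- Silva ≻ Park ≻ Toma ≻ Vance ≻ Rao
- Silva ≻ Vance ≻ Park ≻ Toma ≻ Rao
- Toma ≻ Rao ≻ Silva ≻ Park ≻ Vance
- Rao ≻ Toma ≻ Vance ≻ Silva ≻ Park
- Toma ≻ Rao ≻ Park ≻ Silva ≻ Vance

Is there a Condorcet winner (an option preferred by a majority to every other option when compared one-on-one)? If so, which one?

Toma

Head-to-head results (7 voters total):
Silva vs Rao: Rao wins 5–2.
Silva vs Park: Silva wins 4–3.
Silva vs Vance: Silva wins 4–3.
Silva vs Toma: Toma wins 5–2.
Rao vs Park: Park wins 4–3.
Rao vs Vance: Vance wins 4–3.
Rao vs Toma: Toma wins 6–1.
Park vs Vance: Vance wins 4–3.
Park vs Toma: Toma wins 5–2.
Vance vs Toma: Toma wins 6–1.
Toma beats each rival — Silva (5–2), Rao (6–1), Park (5–2), Vance (6–1) — so Toma is the Condorcet winner.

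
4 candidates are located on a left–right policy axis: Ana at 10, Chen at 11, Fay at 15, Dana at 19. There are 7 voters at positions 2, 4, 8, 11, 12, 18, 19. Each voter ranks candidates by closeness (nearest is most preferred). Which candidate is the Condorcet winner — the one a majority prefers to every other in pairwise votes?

With single-peaked preferences on a line, the Condorcet winner is the candidate closest to the median voter.
The median voter (position 11) is closest to Chen at 11.
Check: Chen vs Dana — voters closer to Chen: 5 of 7.

Chen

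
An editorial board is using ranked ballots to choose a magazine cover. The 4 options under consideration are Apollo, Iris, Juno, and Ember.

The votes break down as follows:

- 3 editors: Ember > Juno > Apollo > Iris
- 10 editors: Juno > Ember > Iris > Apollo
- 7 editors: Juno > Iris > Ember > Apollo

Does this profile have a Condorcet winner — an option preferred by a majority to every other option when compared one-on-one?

Head-to-head results (20 voters total):
Apollo vs Iris: Iris wins 17–3.
Apollo vs Juno: Juno wins 20–0.
Apollo vs Ember: Ember wins 20–0.
Iris vs Juno: Juno wins 20–0.
Iris vs Ember: Ember wins 13–7.
Juno vs Ember: Juno wins 17–3.
Juno beats each rival — Apollo (20–0), Iris (20–0), Ember (17–3) — so Juno is the Condorcet winner.

Yes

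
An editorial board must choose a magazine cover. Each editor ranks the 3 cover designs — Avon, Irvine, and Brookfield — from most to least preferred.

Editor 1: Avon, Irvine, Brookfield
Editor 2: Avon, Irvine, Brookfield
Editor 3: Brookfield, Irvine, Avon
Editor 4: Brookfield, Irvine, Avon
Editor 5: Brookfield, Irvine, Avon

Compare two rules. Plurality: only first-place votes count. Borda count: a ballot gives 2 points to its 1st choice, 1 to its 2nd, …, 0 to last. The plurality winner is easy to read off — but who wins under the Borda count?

Plurality first-place counts: Avon 2, Irvine 0, Brookfield 3 → Brookfield.
Borda totals: Avon 4, Irvine 5, Brookfield 6 → Brookfield.

Brookfield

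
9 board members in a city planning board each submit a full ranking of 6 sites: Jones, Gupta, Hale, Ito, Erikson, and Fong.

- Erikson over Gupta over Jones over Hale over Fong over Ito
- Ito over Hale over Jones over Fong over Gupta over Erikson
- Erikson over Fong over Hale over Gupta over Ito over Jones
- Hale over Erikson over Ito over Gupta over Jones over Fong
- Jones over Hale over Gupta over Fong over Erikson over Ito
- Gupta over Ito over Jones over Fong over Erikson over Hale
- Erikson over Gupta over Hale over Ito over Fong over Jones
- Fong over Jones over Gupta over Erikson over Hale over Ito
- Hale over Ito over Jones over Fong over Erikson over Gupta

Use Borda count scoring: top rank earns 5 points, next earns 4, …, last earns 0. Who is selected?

Hale

Borda scores:
  Jones: 3 + 3 + 0 + 1 + 5 + 3 + 0 + 4 + 3 = 22
  Gupta: 4 + 1 + 2 + 2 + 3 + 5 + 4 + 3 + 0 = 24
  Hale: 2 + 4 + 3 + 5 + 4 + 0 + 3 + 1 + 5 = 27
  Ito: 0 + 5 + 1 + 3 + 0 + 4 + 2 + 0 + 4 = 19
  Erikson: 5 + 0 + 5 + 4 + 1 + 1 + 5 + 2 + 1 = 24
  Fong: 1 + 2 + 4 + 0 + 2 + 2 + 1 + 5 + 2 = 19
Hale has the highest total.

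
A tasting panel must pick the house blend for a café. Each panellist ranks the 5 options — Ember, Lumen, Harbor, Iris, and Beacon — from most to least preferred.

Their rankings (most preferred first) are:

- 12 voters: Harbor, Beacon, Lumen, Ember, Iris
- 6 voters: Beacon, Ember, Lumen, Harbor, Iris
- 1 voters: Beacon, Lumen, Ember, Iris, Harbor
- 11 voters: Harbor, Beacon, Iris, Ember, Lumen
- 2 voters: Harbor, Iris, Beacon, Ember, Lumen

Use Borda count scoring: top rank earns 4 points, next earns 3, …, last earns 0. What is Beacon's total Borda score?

101

Borda scores:
  Ember: 12·1 + 6·3 + 2 + 11·1 + 2·1 = 45
  Lumen: 12·2 + 6·2 + 3 + 11·0 + 2·0 = 39
  Harbor: 12·4 + 6·1 + 0 + 11·4 + 2·4 = 106
  Iris: 12·0 + 6·0 + 1 + 11·2 + 2·3 = 29
  Beacon: 12·3 + 6·4 + 4 + 11·3 + 2·2 = 101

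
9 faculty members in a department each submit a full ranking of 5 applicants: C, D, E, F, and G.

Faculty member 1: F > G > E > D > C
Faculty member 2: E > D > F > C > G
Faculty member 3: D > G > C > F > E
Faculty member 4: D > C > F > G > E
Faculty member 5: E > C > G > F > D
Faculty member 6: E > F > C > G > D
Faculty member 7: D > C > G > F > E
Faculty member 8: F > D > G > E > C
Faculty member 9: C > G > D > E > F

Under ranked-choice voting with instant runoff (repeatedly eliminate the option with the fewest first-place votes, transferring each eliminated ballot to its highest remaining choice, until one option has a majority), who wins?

D

Round 1: D 3, E 3, F 2, C 1, G 0. G has the fewest and is eliminated.
Round 2: D 3, E 3, F 2, C 1. C has the fewest and is eliminated.
Round 3: D 4, E 3, F 2. F has the fewest and is eliminated.
Round 4: D 5, E 4. D has a majority.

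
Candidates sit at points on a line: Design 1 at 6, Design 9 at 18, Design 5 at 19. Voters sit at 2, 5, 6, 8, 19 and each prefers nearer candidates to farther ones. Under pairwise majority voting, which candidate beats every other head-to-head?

Design 1

With single-peaked preferences on a line, the Condorcet winner is the candidate closest to the median voter.
The median voter (position 6) is closest to Design 1 at 6.
Check: Design 1 vs Design 5 — voters closer to Design 1: 4 of 5.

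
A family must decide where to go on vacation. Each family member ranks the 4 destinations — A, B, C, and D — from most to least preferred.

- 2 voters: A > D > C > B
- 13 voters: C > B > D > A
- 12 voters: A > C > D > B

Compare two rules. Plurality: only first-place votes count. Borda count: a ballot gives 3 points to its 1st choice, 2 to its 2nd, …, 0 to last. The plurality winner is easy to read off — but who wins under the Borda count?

Plurality first-place counts: A 14, B 0, C 13, D 0 → A.
Borda totals: A 42, B 26, C 65, D 29 → C.

C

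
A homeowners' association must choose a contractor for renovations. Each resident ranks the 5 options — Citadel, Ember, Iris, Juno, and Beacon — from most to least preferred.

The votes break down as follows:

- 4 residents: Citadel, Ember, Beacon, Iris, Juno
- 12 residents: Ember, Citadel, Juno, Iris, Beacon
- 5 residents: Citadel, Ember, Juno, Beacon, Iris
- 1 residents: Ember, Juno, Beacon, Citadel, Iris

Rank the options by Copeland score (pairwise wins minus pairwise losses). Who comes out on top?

Ember

Pairwise results:
  Citadel vs Ember: Ember wins 13–9.
  Citadel vs Iris: Citadel wins 22–0.
  Citadel vs Juno: Citadel wins 21–1.
  Citadel vs Beacon: Citadel wins 21–1.
  Ember vs Iris: Ember wins 22–0.
  Ember vs Juno: Ember wins 22–0.
  Ember vs Beacon: Ember wins 22–0.
  Iris vs Juno: Juno wins 18–4.
  Iris vs Beacon: Iris wins 12–10.
  Juno vs Beacon: Juno wins 18–4.
Copeland scores (wins − losses):
  Citadel: 3 − 1 = 2
  Ember: 4 − 0 = 4
  Iris: 1 − 3 = -2
  Juno: 2 − 2 = 0
  Beacon: 0 − 4 = -4
Ember has the best Copeland score.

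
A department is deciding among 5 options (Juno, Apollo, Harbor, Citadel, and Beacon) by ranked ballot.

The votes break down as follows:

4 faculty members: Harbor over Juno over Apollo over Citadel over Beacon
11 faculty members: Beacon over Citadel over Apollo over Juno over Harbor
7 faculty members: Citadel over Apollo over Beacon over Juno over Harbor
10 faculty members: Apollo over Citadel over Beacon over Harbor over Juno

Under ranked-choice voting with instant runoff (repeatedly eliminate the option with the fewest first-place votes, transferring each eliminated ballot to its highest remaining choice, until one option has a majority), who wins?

Apollo

Round 1: Beacon 11, Apollo 10, Citadel 7, Harbor 4, Juno 0. Juno has the fewest and is eliminated.
Round 2: Beacon 11, Apollo 10, Citadel 7, Harbor 4. Harbor has the fewest and is eliminated.
Round 3: Apollo 14, Beacon 11, Citadel 7. Citadel has the fewest and is eliminated.
Round 4: Apollo 21, Beacon 11. Apollo has a majority.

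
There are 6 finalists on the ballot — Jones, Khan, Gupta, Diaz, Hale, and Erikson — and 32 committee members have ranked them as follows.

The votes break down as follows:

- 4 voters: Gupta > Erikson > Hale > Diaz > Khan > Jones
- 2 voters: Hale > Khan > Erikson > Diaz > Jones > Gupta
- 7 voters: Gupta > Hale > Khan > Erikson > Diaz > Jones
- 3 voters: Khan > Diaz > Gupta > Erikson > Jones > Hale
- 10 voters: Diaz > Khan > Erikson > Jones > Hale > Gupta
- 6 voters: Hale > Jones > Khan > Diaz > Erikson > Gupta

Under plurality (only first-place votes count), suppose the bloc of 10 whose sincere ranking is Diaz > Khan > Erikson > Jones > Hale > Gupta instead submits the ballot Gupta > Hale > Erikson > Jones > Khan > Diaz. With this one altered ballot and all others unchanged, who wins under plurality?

First-place totals with the altered ballot: Jones 0, Khan 3, Gupta 21, Diaz 0, Hale 8, Erikson 0.
The winner is unchanged: still Gupta.

Gupta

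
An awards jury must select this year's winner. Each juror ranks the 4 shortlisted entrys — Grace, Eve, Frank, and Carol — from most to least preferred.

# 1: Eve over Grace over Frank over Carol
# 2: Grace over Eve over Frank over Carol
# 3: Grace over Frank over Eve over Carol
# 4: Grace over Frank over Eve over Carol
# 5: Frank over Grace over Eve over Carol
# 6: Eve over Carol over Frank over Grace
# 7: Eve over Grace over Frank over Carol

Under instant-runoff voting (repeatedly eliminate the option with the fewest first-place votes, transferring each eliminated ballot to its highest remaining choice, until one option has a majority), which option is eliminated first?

Round 1: Grace 3, Eve 3, Frank 1, Carol 0. Carol has the fewest and is eliminated.
Round 2: Grace 3, Eve 3, Frank 1. Frank has the fewest and is eliminated.
Round 3: Grace 4, Eve 3. Grace has a majority.

Carol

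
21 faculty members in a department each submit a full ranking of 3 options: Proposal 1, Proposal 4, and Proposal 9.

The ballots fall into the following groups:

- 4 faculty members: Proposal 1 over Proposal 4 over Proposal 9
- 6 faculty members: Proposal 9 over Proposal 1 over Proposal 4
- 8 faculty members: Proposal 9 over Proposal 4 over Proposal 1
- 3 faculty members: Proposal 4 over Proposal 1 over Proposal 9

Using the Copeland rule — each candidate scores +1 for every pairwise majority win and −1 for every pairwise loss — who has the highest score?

Pairwise results:
  Proposal 1 vs Proposal 4: Proposal 4 wins 11–10.
  Proposal 1 vs Proposal 9: Proposal 9 wins 14–7.
  Proposal 4 vs Proposal 9: Proposal 9 wins 14–7.
Copeland scores (wins − losses):
  Proposal 1: 0 − 2 = -2
  Proposal 4: 1 − 1 = 0
  Proposal 9: 2 − 0 = 2
Proposal 9 has the best Copeland score.

Proposal 9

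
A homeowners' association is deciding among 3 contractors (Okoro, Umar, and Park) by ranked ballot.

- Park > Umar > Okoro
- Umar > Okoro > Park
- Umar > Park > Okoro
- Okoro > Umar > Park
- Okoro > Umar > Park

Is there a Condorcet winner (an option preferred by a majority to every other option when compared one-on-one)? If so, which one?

Umar

Head-to-head results (5 voters total):
Okoro vs Umar: Umar wins 3–2.
Okoro vs Park: Okoro wins 3–2.
Umar vs Park: Umar wins 4–1.
Umar beats each rival — Okoro (3–2), Park (4–1) — so Umar is the Condorcet winner.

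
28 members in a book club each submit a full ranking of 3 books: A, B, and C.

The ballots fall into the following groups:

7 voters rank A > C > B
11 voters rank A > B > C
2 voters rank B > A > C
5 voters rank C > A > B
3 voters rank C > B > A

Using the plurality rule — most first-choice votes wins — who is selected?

A

First-place vote totals:
  A: 18
  B: 2
  C: 8
A has the most first-place votes.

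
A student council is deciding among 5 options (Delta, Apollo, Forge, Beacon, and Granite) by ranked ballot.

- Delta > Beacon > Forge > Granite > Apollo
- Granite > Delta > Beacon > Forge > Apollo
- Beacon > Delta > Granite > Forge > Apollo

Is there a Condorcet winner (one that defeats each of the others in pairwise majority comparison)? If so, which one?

Head-to-head results (3 voters total):
Delta vs Apollo: Delta wins 3–0.
Delta vs Forge: Delta wins 3–0.
Delta vs Beacon: Delta wins 2–1.
Delta vs Granite: Delta wins 2–1.
Apollo vs Forge: Forge wins 3–0.
Apollo vs Beacon: Beacon wins 3–0.
Apollo vs Granite: Granite wins 3–0.
Forge vs Beacon: Beacon wins 3–0.
Forge vs Granite: Granite wins 2–1.
Beacon vs Granite: Beacon wins 2–1.
Delta beats each rival — Apollo (3–0), Forge (3–0), Beacon (2–1), Granite (2–1) — so Delta is the Condorcet winner.

Delta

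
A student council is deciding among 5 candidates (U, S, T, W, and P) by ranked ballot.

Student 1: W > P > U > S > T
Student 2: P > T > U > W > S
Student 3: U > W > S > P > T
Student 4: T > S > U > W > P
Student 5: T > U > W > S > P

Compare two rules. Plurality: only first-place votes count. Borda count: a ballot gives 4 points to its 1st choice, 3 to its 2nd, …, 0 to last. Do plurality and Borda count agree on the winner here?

No

Plurality first-place counts: U 1, S 0, T 2, W 1, P 1 → T.
Borda totals: U 13, S 7, T 11, W 11, P 8 → U.
The two rules disagree: plurality picks T, Borda picks U.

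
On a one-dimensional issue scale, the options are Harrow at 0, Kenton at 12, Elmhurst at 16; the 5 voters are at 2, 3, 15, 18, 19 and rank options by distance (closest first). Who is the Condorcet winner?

With single-peaked preferences on a line, the Condorcet winner is the candidate closest to the median voter.
The median voter (position 15) is closest to Elmhurst at 16.
Check: Elmhurst vs Kenton — voters closer to Elmhurst: 3 of 5.

Elmhurst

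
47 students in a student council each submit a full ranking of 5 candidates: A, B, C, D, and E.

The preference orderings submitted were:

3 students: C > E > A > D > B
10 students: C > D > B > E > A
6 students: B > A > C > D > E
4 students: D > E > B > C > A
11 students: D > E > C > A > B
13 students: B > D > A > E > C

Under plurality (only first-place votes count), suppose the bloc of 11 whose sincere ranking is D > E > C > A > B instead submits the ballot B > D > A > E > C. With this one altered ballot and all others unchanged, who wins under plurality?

B

First-place totals with the altered ballot: A 0, B 30, C 13, D 4, E 0.
The winner is unchanged: still B.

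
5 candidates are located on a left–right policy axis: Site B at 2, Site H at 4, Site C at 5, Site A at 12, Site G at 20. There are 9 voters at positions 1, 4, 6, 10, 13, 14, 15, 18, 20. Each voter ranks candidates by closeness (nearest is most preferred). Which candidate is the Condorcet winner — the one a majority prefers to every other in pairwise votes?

Site A

With single-peaked preferences on a line, the Condorcet winner is the candidate closest to the median voter.
The median voter (position 13) is closest to Site A at 12.
Check: Site A vs Site G — voters closer to Site A: 7 of 9.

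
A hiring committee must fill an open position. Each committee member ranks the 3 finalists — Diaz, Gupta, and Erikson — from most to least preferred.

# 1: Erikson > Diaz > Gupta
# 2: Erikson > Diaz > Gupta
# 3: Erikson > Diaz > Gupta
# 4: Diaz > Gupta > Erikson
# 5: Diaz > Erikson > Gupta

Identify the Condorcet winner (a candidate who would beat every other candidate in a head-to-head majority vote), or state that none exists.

Head-to-head results (5 voters total):
Diaz vs Gupta: Diaz wins 5–0.
Diaz vs Erikson: Erikson wins 3–2.
Gupta vs Erikson: Erikson wins 4–1.
Erikson beats each rival — Diaz (3–2), Gupta (4–1) — so Erikson is the Condorcet winner.

Erikson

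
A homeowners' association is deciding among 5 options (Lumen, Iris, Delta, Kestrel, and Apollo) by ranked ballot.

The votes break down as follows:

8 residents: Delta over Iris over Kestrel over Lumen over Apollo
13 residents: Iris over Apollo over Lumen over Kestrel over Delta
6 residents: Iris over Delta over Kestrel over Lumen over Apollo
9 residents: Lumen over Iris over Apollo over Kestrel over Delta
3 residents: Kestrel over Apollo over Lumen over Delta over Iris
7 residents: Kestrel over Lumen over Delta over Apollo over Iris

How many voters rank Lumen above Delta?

32

Ballots ranking Lumen above Delta: 13+9+3+7 = 32.
Ballots ranking Delta above Lumen: 8+6 = 14.
So 32 of 46 voters prefer Lumen to Delta.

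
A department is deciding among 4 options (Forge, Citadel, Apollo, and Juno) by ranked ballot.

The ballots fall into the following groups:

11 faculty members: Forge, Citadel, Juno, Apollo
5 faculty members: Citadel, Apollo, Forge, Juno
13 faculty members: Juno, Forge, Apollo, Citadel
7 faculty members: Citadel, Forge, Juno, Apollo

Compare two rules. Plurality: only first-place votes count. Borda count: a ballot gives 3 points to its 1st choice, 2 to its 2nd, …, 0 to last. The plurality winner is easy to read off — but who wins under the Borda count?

Plurality first-place counts: Forge 11, Citadel 12, Apollo 0, Juno 13 → Juno.
Borda totals: Forge 78, Citadel 58, Apollo 23, Juno 57 → Forge.

Forge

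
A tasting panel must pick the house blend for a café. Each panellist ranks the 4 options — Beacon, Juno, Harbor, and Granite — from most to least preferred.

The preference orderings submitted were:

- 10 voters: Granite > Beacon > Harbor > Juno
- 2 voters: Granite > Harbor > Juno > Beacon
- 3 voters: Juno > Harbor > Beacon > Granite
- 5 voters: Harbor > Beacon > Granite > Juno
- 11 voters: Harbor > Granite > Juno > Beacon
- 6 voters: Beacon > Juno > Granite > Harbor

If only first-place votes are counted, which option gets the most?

First-place vote totals:
  Beacon: 6
  Juno: 3
  Harbor: 16
  Granite: 12
Harbor has the most first-place votes.

Harbor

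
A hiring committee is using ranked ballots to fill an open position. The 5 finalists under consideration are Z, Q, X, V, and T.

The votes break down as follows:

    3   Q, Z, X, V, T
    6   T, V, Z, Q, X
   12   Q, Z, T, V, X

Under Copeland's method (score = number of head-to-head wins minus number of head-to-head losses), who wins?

Pairwise results:
  Z vs Q: Q wins 15–6.
  Z vs X: Z wins 21–0.
  Z vs V: Z wins 15–6.
  Z vs T: Z wins 15–6.
  Q vs X: Q wins 21–0.
  Q vs V: Q wins 15–6.
  Q vs T: Q wins 15–6.
  X vs V: V wins 18–3.
  X vs T: T wins 18–3.
  V vs T: T wins 18–3.
Copeland scores (wins − losses):
  Z: 3 − 1 = 2
  Q: 4 − 0 = 4
  X: 0 − 4 = -4
  V: 1 − 3 = -2
  T: 2 − 2 = 0
Q has the best Copeland score.

Q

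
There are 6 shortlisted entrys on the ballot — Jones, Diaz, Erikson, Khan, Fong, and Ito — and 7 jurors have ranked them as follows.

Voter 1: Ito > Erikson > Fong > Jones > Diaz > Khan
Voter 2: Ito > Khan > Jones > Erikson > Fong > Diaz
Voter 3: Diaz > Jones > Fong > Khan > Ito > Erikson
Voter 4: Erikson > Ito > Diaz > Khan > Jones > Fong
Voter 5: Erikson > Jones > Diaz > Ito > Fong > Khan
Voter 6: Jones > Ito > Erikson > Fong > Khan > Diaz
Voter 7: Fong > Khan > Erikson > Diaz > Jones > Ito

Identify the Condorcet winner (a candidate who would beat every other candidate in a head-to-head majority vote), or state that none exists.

Head-to-head results (7 voters total):
Jones vs Diaz: Jones wins 4–3.
Jones vs Erikson: Erikson wins 4–3.
Jones vs Khan: Jones wins 4–3.
Jones vs Fong: Jones wins 5–2.
Jones vs Ito: Jones wins 4–3.
Diaz vs Erikson: Erikson wins 6–1.
Diaz vs Khan: Diaz wins 4–3.
Diaz vs Fong: Fong wins 4–3.
Diaz vs Ito: Ito wins 4–3.
Erikson vs Khan: Erikson wins 4–3.
Erikson vs Fong: Erikson wins 5–2.
Erikson vs Ito: Ito wins 4–3.
Khan vs Fong: Fong wins 5–2.
Khan vs Ito: Ito wins 5–2.
Fong vs Ito: Ito wins 5–2.
No candidate beats all others: Jones beats Ito beats Erikson beats Jones, a majority cycle.

No Condorcet winner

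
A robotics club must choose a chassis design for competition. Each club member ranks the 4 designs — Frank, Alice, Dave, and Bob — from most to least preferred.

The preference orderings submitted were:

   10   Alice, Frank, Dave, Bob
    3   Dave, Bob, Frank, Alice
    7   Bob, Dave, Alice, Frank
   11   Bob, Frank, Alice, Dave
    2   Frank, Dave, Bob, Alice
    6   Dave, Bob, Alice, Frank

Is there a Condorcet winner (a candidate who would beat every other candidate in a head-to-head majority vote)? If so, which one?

Head-to-head results (39 voters total):
Frank vs Alice: Alice wins 23–16.
Frank vs Dave: Frank wins 23–16.
Frank vs Bob: Bob wins 27–12.
Alice vs Dave: Alice wins 21–18.
Alice vs Bob: Bob wins 29–10.
Dave vs Bob: Dave wins 21–18.
No candidate beats all others: Frank beats Dave beats Bob beats Frank, a majority cycle.

There is no Condorcet winner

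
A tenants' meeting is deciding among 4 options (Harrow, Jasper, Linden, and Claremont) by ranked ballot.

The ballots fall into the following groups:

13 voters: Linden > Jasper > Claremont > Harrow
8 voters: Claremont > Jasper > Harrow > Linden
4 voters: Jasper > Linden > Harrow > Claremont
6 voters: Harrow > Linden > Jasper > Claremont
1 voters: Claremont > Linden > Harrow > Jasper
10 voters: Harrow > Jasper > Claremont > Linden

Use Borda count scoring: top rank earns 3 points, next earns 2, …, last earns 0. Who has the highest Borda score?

Jasper

Borda scores:
  Harrow: 13·0 + 8·1 + 4·1 + 6·3 + 1 + 10·3 = 61
  Jasper: 13·2 + 8·2 + 4·3 + 6·1 + 0 + 10·2 = 80
  Linden: 13·3 + 8·0 + 4·2 + 6·2 + 2 + 10·0 = 61
  Claremont: 13·1 + 8·3 + 4·0 + 6·0 + 3 + 10·1 = 50
Jasper has the highest total.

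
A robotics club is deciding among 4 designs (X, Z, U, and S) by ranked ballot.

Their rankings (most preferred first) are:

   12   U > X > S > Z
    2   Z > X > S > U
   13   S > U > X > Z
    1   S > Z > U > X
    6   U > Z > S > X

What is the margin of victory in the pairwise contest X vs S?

6

Ballots ranking X above S: 12+2 = 14.
Ballots ranking S above X: 13+1+6 = 20.
S wins 20–14, a margin of 6.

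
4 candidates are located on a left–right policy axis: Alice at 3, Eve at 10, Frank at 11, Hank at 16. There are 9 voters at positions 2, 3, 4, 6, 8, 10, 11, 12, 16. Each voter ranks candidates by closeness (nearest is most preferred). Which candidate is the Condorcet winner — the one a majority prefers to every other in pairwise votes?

With single-peaked preferences on a line, the Condorcet winner is the candidate closest to the median voter.
The median voter (position 8) is closest to Eve at 10.
Check: Eve vs Frank — voters closer to Eve: 6 of 9.

Eve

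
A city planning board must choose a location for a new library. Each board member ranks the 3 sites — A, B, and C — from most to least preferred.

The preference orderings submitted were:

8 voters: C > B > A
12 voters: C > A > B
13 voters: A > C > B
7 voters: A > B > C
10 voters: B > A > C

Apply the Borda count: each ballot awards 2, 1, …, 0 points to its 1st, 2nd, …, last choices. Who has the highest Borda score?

A

Borda scores:
  A: 8·0 + 12·1 + 13·2 + 7·2 + 10·1 = 62
  B: 8·1 + 12·0 + 13·0 + 7·1 + 10·2 = 35
  C: 8·2 + 12·2 + 13·1 + 7·0 + 10·0 = 53
A has the highest total.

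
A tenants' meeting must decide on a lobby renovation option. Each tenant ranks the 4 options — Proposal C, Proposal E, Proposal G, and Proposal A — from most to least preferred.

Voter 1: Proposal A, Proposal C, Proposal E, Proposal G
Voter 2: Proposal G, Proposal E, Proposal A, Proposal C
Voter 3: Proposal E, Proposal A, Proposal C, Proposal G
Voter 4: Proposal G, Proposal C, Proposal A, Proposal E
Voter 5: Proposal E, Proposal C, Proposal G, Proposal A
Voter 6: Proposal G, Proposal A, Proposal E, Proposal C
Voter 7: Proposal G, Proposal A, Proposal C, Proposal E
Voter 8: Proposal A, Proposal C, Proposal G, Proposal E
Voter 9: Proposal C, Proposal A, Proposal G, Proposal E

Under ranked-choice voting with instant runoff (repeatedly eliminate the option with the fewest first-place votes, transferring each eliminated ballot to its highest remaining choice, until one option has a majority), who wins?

Round 1: Proposal G 4, Proposal E 2, Proposal A 2, Proposal C 1. Proposal C has the fewest and is eliminated.
Round 2: Proposal G 4, Proposal A 3, Proposal E 2. Proposal E has the fewest and is eliminated.
Round 3: Proposal G 5, Proposal A 4. Proposal G has a majority.

Proposal G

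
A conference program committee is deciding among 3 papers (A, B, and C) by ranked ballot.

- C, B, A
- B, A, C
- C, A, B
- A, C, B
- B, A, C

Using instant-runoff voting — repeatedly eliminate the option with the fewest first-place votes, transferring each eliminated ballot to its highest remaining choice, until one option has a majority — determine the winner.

C

Round 1: B 2, C 2, A 1. A has the fewest and is eliminated.
Round 2: C 3, B 2. C has a majority.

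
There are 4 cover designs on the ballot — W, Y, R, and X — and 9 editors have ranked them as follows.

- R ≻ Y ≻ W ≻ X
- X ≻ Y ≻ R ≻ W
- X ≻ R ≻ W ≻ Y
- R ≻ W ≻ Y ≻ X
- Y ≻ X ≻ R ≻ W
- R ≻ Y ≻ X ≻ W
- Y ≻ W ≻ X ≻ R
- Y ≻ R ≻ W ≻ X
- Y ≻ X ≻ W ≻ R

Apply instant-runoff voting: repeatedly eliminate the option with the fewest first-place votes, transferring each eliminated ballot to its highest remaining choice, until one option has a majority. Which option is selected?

Y

Round 1: Y 4, R 3, X 2, W 0. W has the fewest and is eliminated.
Round 2: Y 4, R 3, X 2. X has the fewest and is eliminated.
Round 3: Y 5, R 4. Y has a majority.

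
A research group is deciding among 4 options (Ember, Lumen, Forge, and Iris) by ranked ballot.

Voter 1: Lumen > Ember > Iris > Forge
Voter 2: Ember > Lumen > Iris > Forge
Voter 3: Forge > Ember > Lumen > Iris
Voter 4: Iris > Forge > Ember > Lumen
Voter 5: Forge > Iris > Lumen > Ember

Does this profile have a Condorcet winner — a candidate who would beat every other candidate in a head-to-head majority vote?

Head-to-head results (5 voters total):
Ember vs Lumen: Ember wins 3–2.
Ember vs Forge: Forge wins 3–2.
Ember vs Iris: Ember wins 3–2.
Lumen vs Forge: Forge wins 3–2.
Lumen vs Iris: Lumen wins 3–2.
Forge vs Iris: Iris wins 3–2.
No candidate beats all others: Ember beats Iris beats Forge beats Ember, a majority cycle.

No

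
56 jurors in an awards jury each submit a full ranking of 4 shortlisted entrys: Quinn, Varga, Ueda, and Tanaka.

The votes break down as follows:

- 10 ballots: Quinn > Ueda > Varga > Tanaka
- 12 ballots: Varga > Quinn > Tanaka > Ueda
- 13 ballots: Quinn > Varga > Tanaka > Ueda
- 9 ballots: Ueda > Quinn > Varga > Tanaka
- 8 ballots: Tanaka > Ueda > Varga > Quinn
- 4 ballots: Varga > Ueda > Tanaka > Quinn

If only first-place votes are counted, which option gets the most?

Quinn

First-place vote totals:
  Quinn: 23
  Varga: 16
  Ueda: 9
  Tanaka: 8
Quinn has the most first-place votes.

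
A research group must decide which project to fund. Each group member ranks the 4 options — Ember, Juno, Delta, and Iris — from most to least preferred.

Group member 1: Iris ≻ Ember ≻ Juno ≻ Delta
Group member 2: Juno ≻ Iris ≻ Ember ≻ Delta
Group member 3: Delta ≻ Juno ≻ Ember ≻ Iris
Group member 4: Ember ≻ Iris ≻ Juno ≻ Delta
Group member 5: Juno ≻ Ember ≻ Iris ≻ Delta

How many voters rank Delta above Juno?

Ballots ranking Delta above Juno: 1.
Ballots ranking Juno above Delta: 4.
So 1 of 5 voters prefer Delta to Juno.

1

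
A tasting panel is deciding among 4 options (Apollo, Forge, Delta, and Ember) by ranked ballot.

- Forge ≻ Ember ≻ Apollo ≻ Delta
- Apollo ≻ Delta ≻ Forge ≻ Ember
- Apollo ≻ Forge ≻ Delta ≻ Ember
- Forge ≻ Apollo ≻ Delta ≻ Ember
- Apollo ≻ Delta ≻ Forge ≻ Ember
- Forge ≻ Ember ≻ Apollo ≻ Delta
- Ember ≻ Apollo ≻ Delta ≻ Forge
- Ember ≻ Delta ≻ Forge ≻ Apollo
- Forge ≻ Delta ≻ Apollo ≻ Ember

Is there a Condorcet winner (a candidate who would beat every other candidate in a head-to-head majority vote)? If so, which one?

Forge

Head-to-head results (9 voters total):
Apollo vs Forge: Forge wins 5–4.
Apollo vs Delta: Apollo wins 7–2.
Apollo vs Ember: Apollo wins 5–4.
Forge vs Delta: Forge wins 5–4.
Forge vs Ember: Forge wins 7–2.
Delta vs Ember: Delta wins 5–4.
Forge beats each rival — Apollo (5–4), Delta (5–4), Ember (7–2) — so Forge is the Condorcet winner.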